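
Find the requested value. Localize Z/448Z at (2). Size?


2-primary part: 448=2^6*7
Size=2^6=64


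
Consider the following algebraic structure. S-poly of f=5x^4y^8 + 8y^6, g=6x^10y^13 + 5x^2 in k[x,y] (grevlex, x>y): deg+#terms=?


LT(f)=5x^4y^8, LT(g)=6x^10y^13
lcm(LM)=x^10y^13
S(f,g) (scaled by 30 to clear denominators) = 6x^6y^5*f - 5*g = 48x^6y^11 - 25x^2
2 terms, deg 17.
17+2=19


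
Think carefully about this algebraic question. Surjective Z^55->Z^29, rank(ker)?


rank(ker) = 55-29 = 26


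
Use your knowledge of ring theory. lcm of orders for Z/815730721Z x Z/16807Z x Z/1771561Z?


Exponent = lcm of the cyclic orders; pairwise coprime => product.
13^8*7^5*11^6=815730721*16807*1771561=24288076911790859167


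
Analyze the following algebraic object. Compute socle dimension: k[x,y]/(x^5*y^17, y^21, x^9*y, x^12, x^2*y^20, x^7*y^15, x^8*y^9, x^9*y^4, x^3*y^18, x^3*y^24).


Socle = ann(m) = span of standard monomials u with x*u, y*u in I (staircase corners).
Redundant generators: x^9*y^4, x^3*y^24
Minimal generators: x^12, x^9*y, x^8*y^9, x^7*y^15, x^5*y^17, x^3*y^18, x^2*y^20, y^21
Corners: xy^20, x^2y^19, x^4y^17, x^6y^16, x^7y^14, x^8y^8, x^11
Socle dim=7


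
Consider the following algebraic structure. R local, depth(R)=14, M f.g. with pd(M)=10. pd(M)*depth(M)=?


pd+depth=14
depth=14-10=4
pd*depth=10*4=40


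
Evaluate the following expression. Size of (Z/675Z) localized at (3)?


3-primary part: 675=3^3*25
Size=3^3=27


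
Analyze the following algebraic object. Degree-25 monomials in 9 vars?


C(d+n-1,n-1)=C(33,8)=13884156


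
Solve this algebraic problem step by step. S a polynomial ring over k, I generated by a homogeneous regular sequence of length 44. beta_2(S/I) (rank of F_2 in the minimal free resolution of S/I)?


Regular sequence => Koszul complex is the minimal free resolution.
Syz_1 minimally generated by Koszul relations f_i*e_j - f_j*e_i (i<j): mu(Syz_1) = beta_2 = C(m,2) = m(m-1)/2
m=44
44*43/2 = 946


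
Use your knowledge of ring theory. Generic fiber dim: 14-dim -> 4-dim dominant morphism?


dim(fiber)=dim(X)-dim(Y)=14-4=10


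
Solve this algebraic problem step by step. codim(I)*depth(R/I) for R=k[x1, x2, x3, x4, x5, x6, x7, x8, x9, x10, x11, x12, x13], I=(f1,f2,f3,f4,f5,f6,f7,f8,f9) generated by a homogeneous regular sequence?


codim=9, depth=dim(R/I)=13-9=4
Product=9*4=36


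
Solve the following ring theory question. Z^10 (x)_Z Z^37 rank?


rank(M(x)N) = rank(M)*rank(N)
10*37 = 370


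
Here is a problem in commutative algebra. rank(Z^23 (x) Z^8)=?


rank(M(x)N) = rank(M)*rank(N)
23*8 = 184


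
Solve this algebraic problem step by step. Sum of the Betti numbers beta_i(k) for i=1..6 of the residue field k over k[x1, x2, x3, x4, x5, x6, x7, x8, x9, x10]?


Koszul resolution: beta_i(k)=C(n,i), n=10
C(10,1)=10, C(10,2)=45, C(10,3)=120, C(10,4)=210, C(10,5)=252, C(10,6)=210
Sum=847


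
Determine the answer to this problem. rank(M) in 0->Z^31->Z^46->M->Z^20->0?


Alt sum=0:
(-1)^0*31 + (-1)^1*46 + (-1)^2*? + (-1)^3*20=0
rank(M)=35


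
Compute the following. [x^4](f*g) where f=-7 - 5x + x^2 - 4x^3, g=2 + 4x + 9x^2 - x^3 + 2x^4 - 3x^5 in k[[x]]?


[x^4] = sum a_i*b_j, i+j=4
  -7*2=-14
  -5*-1=5
  1*9=9
  -4*4=-16
Sum=-16


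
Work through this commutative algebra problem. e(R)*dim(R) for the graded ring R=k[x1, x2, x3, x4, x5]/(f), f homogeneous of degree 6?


e(R)=deg(f)=6, dim(R)=5-1=4
e*dim=6*4=24


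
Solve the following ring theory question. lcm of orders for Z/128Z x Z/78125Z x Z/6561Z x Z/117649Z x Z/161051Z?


Exponent = lcm of the cyclic orders; pairwise coprime => product.
2^7*5^7*3^8*7^6*11^5=128*78125*6561*117649*161051=1243144759785390000000


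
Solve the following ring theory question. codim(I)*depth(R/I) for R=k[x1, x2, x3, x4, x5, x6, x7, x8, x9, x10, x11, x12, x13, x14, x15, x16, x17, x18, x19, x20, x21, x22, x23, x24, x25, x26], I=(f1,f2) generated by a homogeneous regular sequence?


codim=2, depth=dim(R/I)=26-2=24
Product=2*24=48


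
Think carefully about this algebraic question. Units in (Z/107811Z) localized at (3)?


Local ring = Z/81Z.
phi(81) = 3^3*(3-1) = 54


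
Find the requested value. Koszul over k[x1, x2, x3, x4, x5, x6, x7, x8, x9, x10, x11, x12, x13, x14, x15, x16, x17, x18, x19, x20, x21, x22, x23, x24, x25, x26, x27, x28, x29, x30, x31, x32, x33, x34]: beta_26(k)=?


C(n,i)=C(34,26)=18156204


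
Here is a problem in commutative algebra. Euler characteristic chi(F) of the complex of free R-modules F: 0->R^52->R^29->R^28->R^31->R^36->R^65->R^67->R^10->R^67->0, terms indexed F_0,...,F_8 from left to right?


chi = sum (-1)^i * rank:
(-1)^0*52=52
(-1)^1*29=-29
(-1)^2*28=28
(-1)^3*31=-31
(-1)^4*36=36
(-1)^5*65=-65
(-1)^6*67=67
(-1)^7*10=-10
(-1)^8*67=67
chi=115


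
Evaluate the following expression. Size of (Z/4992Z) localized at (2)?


2-primary part: 4992=2^7*39
Size=2^7=128


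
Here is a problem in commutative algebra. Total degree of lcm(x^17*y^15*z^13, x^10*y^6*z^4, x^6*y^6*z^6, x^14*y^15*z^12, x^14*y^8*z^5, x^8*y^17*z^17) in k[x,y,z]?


lcm = componentwise max:
x: max(17,10,6,14,14,8)=17
y: max(15,6,6,15,8,17)=17
z: max(13,4,6,12,5,17)=17
Total=17+17+17=51


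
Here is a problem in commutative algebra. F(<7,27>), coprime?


gcd(7,27)=1 => F=ab-a-b=7*27-7-27=189-34=155


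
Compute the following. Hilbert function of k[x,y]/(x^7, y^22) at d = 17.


k[x,y], I = (x^7, y^22), d = 17
Need i < 7 and d-i < 22.
Range: 0 <= i <= 6.
H(17) = 7


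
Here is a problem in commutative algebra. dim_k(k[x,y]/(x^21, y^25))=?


Basis: x^i*y^j, i<21, j<25
21*25=525


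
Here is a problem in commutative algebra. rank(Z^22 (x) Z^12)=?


rank(M(x)N) = rank(M)*rank(N)
22*12 = 264


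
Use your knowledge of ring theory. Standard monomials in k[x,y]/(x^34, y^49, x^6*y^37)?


k[x,y]/I, I = (x^34, y^49, x^6*y^37)
Rect: 34x49=1666. Corner: (34-6)x(49-37)=336.
dim = 1666-336 = 1330


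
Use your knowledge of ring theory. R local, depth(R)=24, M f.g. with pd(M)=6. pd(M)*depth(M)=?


pd+depth=24
depth=24-6=18
pd*depth=6*18=108


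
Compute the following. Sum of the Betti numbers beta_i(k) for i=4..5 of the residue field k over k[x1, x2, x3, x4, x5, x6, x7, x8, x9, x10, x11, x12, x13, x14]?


Koszul resolution: beta_i(k)=C(n,i), n=14
C(14,4)=1001, C(14,5)=2002
Sum=3003


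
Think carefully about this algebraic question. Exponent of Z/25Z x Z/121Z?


Exponent = lcm of the cyclic orders; pairwise coprime => product.
5^2*11^2=25*121=3025


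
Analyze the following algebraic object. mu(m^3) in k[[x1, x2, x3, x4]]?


C(n+d-1,d)=C(6,3)=20


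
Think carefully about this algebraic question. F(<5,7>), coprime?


gcd(5,7)=1 => F=ab-a-b=5*7-5-7=35-12=23


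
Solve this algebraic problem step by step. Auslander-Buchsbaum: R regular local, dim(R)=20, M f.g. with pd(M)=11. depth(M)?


pd+depth=depth(R)=20
depth=20-11=9


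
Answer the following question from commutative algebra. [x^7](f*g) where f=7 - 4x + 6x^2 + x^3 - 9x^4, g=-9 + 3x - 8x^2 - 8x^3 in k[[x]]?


[x^7] = sum a_i*b_j, i+j=7
  -9*-8=72
Sum=72


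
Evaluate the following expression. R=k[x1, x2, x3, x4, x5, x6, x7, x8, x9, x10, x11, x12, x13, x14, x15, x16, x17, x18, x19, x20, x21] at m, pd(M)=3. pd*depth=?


pd+depth=21
depth=21-3=18
pd*depth=3*18=54


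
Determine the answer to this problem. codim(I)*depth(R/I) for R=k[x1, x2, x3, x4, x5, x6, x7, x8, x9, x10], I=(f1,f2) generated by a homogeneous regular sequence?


codim=2, depth=dim(R/I)=10-2=8
Product=2*8=16


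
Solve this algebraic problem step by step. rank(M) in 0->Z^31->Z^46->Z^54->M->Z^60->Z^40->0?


Alt sum=0:
(-1)^0*31 + (-1)^1*46 + (-1)^2*54 + (-1)^3*? + (-1)^4*60 + (-1)^5*40=0
rank(M)=59


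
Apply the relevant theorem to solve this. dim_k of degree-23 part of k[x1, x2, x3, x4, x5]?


C(d+n-1,n-1)=C(27,4)=17550


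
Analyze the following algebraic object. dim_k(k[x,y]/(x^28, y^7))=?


Basis: x^i*y^j, i<28, j<7
28*7=196


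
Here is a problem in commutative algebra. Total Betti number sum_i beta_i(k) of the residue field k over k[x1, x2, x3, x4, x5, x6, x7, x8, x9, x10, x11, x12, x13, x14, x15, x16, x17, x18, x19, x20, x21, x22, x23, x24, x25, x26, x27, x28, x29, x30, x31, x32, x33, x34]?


Koszul resolution: beta_i(k)=C(n,i), n=34
sum_i C(34,i) = 2^34 = 17179869184


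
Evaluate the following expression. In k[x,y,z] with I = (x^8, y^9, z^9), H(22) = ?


Need i<8, j<9, k<9 with i+j+k=22.
For each i, j ranges over max(0,22-i-8)..min(8,22-i):
  i=0: j in [14,8] -> 0
  i=1: j in [13,8] -> 0
  i=2: j in [12,8] -> 0
  i=3: j in [11,8] -> 0
  i=4: j in [10,8] -> 0
  i=5: j in [9,8] -> 0
  i=6: j in [8,8] -> 1
  i=7: j in [7,8] -> 2
H(22) = 0+0+0+0+0+0+1+2 = 3


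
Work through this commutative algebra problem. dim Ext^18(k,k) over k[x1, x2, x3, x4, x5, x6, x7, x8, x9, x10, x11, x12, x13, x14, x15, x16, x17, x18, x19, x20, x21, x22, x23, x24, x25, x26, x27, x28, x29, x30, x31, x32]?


C(n,i)=C(32,18)=471435600


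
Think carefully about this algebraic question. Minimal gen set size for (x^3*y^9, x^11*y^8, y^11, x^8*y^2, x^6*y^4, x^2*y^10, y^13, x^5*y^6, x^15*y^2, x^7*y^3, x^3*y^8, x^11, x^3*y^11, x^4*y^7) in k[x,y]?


Remove redundant (divisible by others).
y^13 redundant.
x^3*y^9 redundant.
x^11*y^8 redundant.
x^3*y^11 redundant.
x^15*y^2 redundant.
Min: x^11, x^8*y^2, x^7*y^3, x^6*y^4, x^5*y^6, x^4*y^7, x^3*y^8, x^2*y^10, y^11
Count=9


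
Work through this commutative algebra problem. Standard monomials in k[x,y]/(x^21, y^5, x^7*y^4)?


k[x,y]/I, I = (x^21, y^5, x^7*y^4)
Rect: 21x5=105. Corner: (21-7)x(5-4)=14.
dim = 105-14 = 91


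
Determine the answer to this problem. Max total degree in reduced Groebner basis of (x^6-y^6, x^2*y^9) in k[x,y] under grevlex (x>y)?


LT(f1)=x^6, LT(f2)=x^2y^9, lcm=x^6y^9
S(f1,f2) = y^9*f1 - x^4*f2 = -y^15
Reduced GB = {f1, f2, y^15}; degrees 6, 11, 15
Max = 15


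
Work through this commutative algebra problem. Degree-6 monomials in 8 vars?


C(d+n-1,n-1)=C(13,7)=1716


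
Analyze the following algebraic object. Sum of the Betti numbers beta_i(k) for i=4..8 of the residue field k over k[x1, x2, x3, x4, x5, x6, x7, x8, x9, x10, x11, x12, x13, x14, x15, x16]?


Koszul resolution: beta_i(k)=C(n,i), n=16
C(16,4)=1820, C(16,5)=4368, C(16,6)=8008, C(16,7)=11440, C(16,8)=12870
Sum=38506


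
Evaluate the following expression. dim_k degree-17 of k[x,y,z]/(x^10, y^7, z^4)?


Need i<10, j<7, k<4 with i+j+k=17.
For each i, j ranges over max(0,17-i-3)..min(6,17-i):
  i=0: j in [14,6] -> 0
  i=1: j in [13,6] -> 0
  i=2: j in [12,6] -> 0
  i=3: j in [11,6] -> 0
  i=4: j in [10,6] -> 0
  i=5: j in [9,6] -> 0
  i=6: j in [8,6] -> 0
  i=7: j in [7,6] -> 0
  i=8: j in [6,6] -> 1
  i=9: j in [5,6] -> 2
H(17) = 0+0+0+0+0+0+0+0+1+2 = 3


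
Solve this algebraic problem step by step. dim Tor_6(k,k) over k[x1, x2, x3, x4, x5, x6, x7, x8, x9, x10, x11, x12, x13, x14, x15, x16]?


Koszul: C(n,i)=C(16,6)=8008


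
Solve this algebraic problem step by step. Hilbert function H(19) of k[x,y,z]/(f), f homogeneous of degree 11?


C(21,2)-C(10,2)=210-45=165


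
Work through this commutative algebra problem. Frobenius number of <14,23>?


gcd(14,23)=1 => F=ab-a-b=14*23-14-23=322-37=285


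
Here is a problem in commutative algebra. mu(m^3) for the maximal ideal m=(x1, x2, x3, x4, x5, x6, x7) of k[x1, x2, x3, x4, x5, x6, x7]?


Graded Nakayama: mu(m^d) = dim_k (m^d/m^(d+1)) = #degree-3 monomials in 7 vars
C(n+d-1,d)=C(9,3)=84


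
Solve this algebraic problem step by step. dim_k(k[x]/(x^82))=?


Basis: 1,x,...,x^81
dim=82


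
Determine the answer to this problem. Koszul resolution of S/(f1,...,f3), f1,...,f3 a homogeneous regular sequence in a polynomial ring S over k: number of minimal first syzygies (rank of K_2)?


Regular sequence => Koszul complex is the minimal free resolution.
Syz_1 minimally generated by Koszul relations f_i*e_j - f_j*e_i (i<j): mu(Syz_1) = beta_2 = C(m,2) = m(m-1)/2
m=3
3*2/2 = 3


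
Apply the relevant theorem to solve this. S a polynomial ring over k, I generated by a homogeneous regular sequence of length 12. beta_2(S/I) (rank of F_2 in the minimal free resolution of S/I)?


Regular sequence => Koszul complex is the minimal free resolution.
Syz_1 minimally generated by Koszul relations f_i*e_j - f_j*e_i (i<j): mu(Syz_1) = beta_2 = C(m,2) = m(m-1)/2
m=12
12*11/2 = 66


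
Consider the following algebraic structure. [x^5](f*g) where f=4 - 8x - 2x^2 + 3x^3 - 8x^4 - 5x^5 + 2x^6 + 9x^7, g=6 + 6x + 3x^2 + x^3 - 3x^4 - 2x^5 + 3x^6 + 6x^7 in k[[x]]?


[x^5] = sum a_i*b_j, i+j=5
  4*-2=-8
  -8*-3=24
  -2*1=-2
  3*3=9
  -8*6=-48
  -5*6=-30
Sum=-55


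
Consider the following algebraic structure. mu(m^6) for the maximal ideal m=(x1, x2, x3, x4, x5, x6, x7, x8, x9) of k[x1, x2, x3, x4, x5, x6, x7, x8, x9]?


Graded Nakayama: mu(m^d) = dim_k (m^d/m^(d+1)) = #degree-6 monomials in 9 vars
C(n+d-1,d)=C(14,6)=3003


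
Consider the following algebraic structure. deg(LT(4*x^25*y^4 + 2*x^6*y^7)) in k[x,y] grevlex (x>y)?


LT: 4*x^25*y^4
deg_x=25, deg_y=4
Total=25+4=29


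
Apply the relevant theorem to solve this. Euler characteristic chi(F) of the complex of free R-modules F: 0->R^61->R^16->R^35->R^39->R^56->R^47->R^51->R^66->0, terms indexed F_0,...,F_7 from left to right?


chi = sum (-1)^i * rank:
(-1)^0*61=61
(-1)^1*16=-16
(-1)^2*35=35
(-1)^3*39=-39
(-1)^4*56=56
(-1)^5*47=-47
(-1)^6*51=51
(-1)^7*66=-66
chi=35


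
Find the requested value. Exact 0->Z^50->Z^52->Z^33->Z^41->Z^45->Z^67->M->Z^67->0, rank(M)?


Alt sum=0:
(-1)^0*50 + (-1)^1*52 + (-1)^2*33 + (-1)^3*41 + (-1)^4*45 + (-1)^5*67 + (-1)^6*? + (-1)^7*67=0
rank(M)=99


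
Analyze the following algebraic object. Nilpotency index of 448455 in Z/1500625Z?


448455^k mod 1500625:
k=1: 448455
k=2: 1125775
k=3: 1157625
k=4: 0
First zero at k = 4


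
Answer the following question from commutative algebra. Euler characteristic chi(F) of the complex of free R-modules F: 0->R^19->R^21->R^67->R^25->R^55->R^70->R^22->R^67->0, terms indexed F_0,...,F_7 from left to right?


chi = sum (-1)^i * rank:
(-1)^0*19=19
(-1)^1*21=-21
(-1)^2*67=67
(-1)^3*25=-25
(-1)^4*55=55
(-1)^5*70=-70
(-1)^6*22=22
(-1)^7*67=-67
chi=-20


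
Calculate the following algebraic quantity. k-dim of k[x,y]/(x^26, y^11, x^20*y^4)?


k[x,y]/I, I = (x^26, y^11, x^20*y^4)
Rect: 26x11=286. Corner: (26-20)x(11-4)=42.
dim = 286-42 = 244


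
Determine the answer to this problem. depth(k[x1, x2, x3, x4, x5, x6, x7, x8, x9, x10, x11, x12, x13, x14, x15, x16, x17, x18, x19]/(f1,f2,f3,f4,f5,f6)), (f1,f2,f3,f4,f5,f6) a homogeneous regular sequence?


depth(R)=19
depth(R/I)=19-6=13


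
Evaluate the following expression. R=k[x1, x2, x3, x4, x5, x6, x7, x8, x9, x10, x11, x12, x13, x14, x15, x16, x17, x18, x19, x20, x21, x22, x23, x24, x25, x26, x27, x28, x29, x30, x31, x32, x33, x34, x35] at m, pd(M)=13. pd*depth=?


pd+depth=35
depth=35-13=22
pd*depth=13*22=286


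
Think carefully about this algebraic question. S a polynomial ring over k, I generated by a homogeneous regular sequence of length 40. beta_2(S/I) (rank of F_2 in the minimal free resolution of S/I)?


Regular sequence => Koszul complex is the minimal free resolution.
Syz_1 minimally generated by Koszul relations f_i*e_j - f_j*e_i (i<j): mu(Syz_1) = beta_2 = C(m,2) = m(m-1)/2
m=40
40*39/2 = 780


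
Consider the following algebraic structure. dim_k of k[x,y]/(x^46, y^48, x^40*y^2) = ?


k[x,y]/I, I = (x^46, y^48, x^40*y^2)
Rect: 46x48=2208. Corner: (46-40)x(48-2)=276.
dim = 2208-276 = 1932


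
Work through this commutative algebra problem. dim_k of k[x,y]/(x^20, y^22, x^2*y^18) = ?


k[x,y]/I, I = (x^20, y^22, x^2*y^18)
Rect: 20x22=440. Corner: (20-2)x(22-18)=72.
dim = 440-72 = 368


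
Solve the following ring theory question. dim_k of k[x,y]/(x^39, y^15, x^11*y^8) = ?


k[x,y]/I, I = (x^39, y^15, x^11*y^8)
Rect: 39x15=585. Corner: (39-11)x(15-8)=196.
dim = 585-196 = 389


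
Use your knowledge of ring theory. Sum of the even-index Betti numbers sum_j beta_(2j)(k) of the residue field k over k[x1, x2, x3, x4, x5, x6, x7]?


Koszul resolution: beta_i(k)=C(n,i), n=7
sum_even C(7,i) = 2^(n-1) = 2^6 = 64


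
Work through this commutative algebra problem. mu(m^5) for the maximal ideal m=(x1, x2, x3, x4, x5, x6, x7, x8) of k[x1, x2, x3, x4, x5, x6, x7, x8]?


Graded Nakayama: mu(m^d) = dim_k (m^d/m^(d+1)) = #degree-5 monomials in 8 vars
C(n+d-1,d)=C(12,5)=792


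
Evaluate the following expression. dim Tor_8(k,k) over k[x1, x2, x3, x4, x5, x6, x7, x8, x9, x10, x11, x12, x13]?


Koszul: C(n,i)=C(13,8)=1287


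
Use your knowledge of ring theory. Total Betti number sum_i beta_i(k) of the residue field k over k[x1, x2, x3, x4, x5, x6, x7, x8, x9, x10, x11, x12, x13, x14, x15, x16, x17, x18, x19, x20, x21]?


Koszul resolution: beta_i(k)=C(n,i), n=21
sum_i C(21,i) = 2^21 = 2097152


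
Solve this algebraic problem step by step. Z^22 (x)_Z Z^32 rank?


rank(M(x)N) = rank(M)*rank(N)
22*32 = 704


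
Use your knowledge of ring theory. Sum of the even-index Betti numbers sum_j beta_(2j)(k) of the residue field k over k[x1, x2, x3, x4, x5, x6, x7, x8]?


Koszul resolution: beta_i(k)=C(n,i), n=8
sum_even C(8,i) = 2^(n-1) = 2^7 = 128


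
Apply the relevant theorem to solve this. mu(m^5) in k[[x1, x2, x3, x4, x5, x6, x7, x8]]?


C(n+d-1,d)=C(12,5)=792


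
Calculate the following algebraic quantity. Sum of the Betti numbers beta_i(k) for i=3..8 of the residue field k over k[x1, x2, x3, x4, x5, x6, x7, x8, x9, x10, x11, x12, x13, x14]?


Koszul resolution: beta_i(k)=C(n,i), n=14
C(14,3)=364, C(14,4)=1001, C(14,5)=2002, C(14,6)=3003, C(14,7)=3432, C(14,8)=3003
Sum=12805


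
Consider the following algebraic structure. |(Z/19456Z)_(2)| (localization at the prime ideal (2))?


2-primary part: 19456=2^10*19
Size=2^10=1024


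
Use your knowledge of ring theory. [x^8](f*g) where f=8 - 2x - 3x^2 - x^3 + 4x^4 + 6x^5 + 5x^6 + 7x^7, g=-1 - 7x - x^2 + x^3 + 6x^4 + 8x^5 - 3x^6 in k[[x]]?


[x^8] = sum a_i*b_j, i+j=8
  -3*-3=9
  -1*8=-8
  4*6=24
  6*1=6
  5*-1=-5
  7*-7=-49
Sum=-23


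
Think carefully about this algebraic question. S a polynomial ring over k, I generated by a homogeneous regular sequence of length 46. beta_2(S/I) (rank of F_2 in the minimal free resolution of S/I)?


Regular sequence => Koszul complex is the minimal free resolution.
Syz_1 minimally generated by Koszul relations f_i*e_j - f_j*e_i (i<j): mu(Syz_1) = beta_2 = C(m,2) = m(m-1)/2
m=46
46*45/2 = 1035


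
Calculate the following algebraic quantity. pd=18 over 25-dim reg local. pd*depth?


pd+depth=25
depth=25-18=7
pd*depth=18*7=126


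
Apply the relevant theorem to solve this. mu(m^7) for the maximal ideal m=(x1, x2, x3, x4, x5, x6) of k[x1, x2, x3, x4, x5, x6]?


Graded Nakayama: mu(m^d) = dim_k (m^d/m^(d+1)) = #degree-7 monomials in 6 vars
C(n+d-1,d)=C(12,7)=792


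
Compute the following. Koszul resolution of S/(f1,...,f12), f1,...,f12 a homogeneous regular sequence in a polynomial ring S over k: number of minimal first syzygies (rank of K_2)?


Regular sequence => Koszul complex is the minimal free resolution.
Syz_1 minimally generated by Koszul relations f_i*e_j - f_j*e_i (i<j): mu(Syz_1) = beta_2 = C(m,2) = m(m-1)/2
m=12
12*11/2 = 66


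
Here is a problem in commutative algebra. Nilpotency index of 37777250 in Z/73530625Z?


37777250^k mod 73530625:
k=1: 37777250
k=2: 11637500
k=3: 51878750
k=4: 54022500
k=5: 21008750
k=6: 0
First zero at k = 6


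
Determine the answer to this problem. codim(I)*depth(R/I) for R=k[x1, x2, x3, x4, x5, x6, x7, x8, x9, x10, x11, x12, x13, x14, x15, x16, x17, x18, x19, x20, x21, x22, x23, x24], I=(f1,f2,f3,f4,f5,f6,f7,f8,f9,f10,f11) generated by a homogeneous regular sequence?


codim=11, depth=dim(R/I)=24-11=13
Product=11*13=143


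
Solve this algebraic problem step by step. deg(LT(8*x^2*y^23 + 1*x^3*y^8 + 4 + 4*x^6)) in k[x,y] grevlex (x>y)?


LT: 8*x^2*y^23
deg_x=2, deg_y=23
Total=2+23=25


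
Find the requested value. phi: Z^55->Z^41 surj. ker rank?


rank(ker) = 55-41 = 14


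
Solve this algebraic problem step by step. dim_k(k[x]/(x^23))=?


Basis: 1,x,...,x^22
dim=23


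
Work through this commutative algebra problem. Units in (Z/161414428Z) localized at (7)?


Local ring = Z/40353607Z.
phi(40353607) = 7^8*(7-1) = 34588806


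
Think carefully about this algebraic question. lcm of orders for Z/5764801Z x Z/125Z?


Exponent = lcm of the cyclic orders; pairwise coprime => product.
7^8*5^3=5764801*125=720600125


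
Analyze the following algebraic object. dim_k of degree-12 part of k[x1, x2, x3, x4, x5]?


C(d+n-1,n-1)=C(16,4)=1820


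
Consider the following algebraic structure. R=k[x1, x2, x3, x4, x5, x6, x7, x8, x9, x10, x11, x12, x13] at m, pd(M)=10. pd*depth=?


pd+depth=13
depth=13-10=3
pd*depth=10*3=30


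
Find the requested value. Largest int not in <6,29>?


gcd(6,29)=1 => F=ab-a-b=6*29-6-29=174-35=139


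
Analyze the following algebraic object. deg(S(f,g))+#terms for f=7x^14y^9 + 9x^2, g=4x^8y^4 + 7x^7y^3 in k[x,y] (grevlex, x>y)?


LT(f)=7x^14y^9, LT(g)=4x^8y^4
lcm(LM)=x^14y^9
S(f,g) (scaled by 28 to clear denominators) = 4*f - 7x^6y^5*g = -49x^13y^8 + 36x^2
2 terms, deg 21.
21+2=23


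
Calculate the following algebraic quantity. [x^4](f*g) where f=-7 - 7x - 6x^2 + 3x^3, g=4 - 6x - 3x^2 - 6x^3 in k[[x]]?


[x^4] = sum a_i*b_j, i+j=4
  -7*-6=42
  -6*-3=18
  3*-6=-18
Sum=42


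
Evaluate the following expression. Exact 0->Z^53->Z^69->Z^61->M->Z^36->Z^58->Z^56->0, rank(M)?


Alt sum=0:
(-1)^0*53 + (-1)^1*69 + (-1)^2*61 + (-1)^3*? + (-1)^4*36 + (-1)^5*58 + (-1)^6*56=0
rank(M)=79


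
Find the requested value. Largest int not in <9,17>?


gcd(9,17)=1 => F=ab-a-b=9*17-9-17=153-26=127


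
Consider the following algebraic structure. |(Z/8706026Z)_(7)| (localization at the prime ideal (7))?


7-primary part: 8706026=7^6*74
Size=7^6=117649


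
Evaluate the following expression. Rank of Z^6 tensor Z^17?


rank(M(x)N) = rank(M)*rank(N)
6*17 = 102


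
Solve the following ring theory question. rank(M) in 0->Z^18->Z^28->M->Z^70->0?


Alt sum=0:
(-1)^0*18 + (-1)^1*28 + (-1)^2*? + (-1)^3*70=0
rank(M)=80


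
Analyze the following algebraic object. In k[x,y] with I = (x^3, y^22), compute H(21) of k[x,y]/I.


k[x,y], I = (x^3, y^22), d = 21
Need i < 3 and d-i < 22.
Range: 0 <= i <= 2.
H(21) = 3


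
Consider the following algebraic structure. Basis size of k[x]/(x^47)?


Basis: 1,x,...,x^46
dim=47


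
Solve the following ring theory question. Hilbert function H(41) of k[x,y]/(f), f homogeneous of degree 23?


H(t)=d for t>=d-1.
d=23, t=41
H(41)=23


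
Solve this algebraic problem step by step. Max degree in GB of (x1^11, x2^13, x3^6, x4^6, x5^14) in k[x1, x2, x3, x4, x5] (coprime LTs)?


Pure powers, coprime LTs => already GB.
Degrees: 11, 13, 6, 6, 14
Max=14


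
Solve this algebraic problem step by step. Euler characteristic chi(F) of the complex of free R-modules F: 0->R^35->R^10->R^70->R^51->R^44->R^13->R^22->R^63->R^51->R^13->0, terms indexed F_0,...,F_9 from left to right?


chi = sum (-1)^i * rank:
(-1)^0*35=35
(-1)^1*10=-10
(-1)^2*70=70
(-1)^3*51=-51
(-1)^4*44=44
(-1)^5*13=-13
(-1)^6*22=22
(-1)^7*63=-63
(-1)^8*51=51
(-1)^9*13=-13
chi=72


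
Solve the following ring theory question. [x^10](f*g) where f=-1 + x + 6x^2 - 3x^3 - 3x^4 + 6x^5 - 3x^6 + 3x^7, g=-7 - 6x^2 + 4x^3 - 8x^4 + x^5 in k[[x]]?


[x^10] = sum a_i*b_j, i+j=10
  6*1=6
  -3*-8=24
  3*4=12
Sum=42


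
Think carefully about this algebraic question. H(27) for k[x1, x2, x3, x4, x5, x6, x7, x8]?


C(d+n-1,n-1)=C(34,7)=5379616


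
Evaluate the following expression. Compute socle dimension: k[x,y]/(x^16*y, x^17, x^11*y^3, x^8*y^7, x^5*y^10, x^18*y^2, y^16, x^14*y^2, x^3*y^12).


Socle = ann(m) = span of standard monomials u with x*u, y*u in I (staircase corners).
Redundant generators: x^18*y^2
Minimal generators: x^17, x^16*y, x^14*y^2, x^11*y^3, x^8*y^7, x^5*y^10, x^3*y^12, y^16
Corners: x^2y^15, x^4y^11, x^7y^9, x^10y^6, x^13y^2, x^15y, x^16
Socle dim=7


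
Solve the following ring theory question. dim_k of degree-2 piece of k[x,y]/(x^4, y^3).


k[x,y], I = (x^4, y^3), d = 2
Need i < 4 and d-i < 3.
Range: 0 <= i <= 2.
H(2) = 3


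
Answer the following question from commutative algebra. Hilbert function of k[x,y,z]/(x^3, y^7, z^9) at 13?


Need i<3, j<7, k<9 with i+j+k=13.
For each i, j ranges over max(0,13-i-8)..min(6,13-i):
  i=0: j in [5,6] -> 2
  i=1: j in [4,6] -> 3
  i=2: j in [3,6] -> 4
H(13) = 2+3+4 = 9


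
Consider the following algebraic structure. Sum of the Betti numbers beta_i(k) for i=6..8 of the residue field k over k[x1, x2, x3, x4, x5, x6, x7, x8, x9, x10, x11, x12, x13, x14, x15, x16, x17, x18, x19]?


Koszul resolution: beta_i(k)=C(n,i), n=19
C(19,6)=27132, C(19,7)=50388, C(19,8)=75582
Sum=153102


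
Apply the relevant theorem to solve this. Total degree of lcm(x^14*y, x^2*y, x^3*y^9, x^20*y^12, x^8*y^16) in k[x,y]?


lcm = componentwise max:
x: max(14,2,3,20,8)=20
y: max(1,1,9,12,16)=16
Total=20+16=36


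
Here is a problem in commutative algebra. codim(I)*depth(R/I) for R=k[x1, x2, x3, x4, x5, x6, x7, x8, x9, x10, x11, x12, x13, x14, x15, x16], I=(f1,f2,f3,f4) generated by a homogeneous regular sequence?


codim=4, depth=dim(R/I)=16-4=12
Product=4*12=48


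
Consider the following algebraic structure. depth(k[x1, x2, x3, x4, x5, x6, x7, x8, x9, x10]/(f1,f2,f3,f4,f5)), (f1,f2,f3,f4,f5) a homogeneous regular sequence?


depth(R)=10
depth(R/I)=10-5=5


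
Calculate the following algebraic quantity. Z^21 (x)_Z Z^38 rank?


rank(M(x)N) = rank(M)*rank(N)
21*38 = 798


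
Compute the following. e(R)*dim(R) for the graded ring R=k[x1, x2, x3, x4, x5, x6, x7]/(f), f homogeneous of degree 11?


e(R)=deg(f)=11, dim(R)=7-1=6
e*dim=11*6=66


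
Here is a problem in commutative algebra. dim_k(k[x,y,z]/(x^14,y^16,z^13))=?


Basis: x^iy^jz^k, i<14,j<16,k<13
14*16*13=2912


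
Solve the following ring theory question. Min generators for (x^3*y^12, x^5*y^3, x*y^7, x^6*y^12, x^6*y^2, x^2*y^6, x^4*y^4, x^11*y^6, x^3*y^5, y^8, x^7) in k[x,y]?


Remove redundant (divisible by others).
x^6*y^12 redundant.
x^3*y^12 redundant.
x^11*y^6 redundant.
Min: x^7, x^6*y^2, x^5*y^3, x^4*y^4, x^3*y^5, x^2*y^6, x*y^7, y^8
Count=8


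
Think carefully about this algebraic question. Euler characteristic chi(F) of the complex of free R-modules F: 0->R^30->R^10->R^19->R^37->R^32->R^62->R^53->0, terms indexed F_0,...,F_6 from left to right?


chi = sum (-1)^i * rank:
(-1)^0*30=30
(-1)^1*10=-10
(-1)^2*19=19
(-1)^3*37=-37
(-1)^4*32=32
(-1)^5*62=-62
(-1)^6*53=53
chi=25


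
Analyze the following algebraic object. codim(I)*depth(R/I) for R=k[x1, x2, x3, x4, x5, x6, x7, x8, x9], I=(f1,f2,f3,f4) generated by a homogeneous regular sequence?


codim=4, depth=dim(R/I)=9-4=5
Product=4*5=20


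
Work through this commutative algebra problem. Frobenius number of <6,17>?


gcd(6,17)=1 => F=ab-a-b=6*17-6-17=102-23=79


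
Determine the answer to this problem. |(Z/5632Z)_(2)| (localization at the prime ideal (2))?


2-primary part: 5632=2^9*11
Size=2^9=512


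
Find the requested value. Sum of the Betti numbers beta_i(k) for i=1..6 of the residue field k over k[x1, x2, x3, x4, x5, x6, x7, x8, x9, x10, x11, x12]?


Koszul resolution: beta_i(k)=C(n,i), n=12
C(12,1)=12, C(12,2)=66, C(12,3)=220, C(12,4)=495, C(12,5)=792, C(12,6)=924
Sum=2509


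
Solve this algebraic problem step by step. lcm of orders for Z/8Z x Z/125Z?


Exponent = lcm of the cyclic orders; pairwise coprime => product.
2^3*5^3=8*125=1000


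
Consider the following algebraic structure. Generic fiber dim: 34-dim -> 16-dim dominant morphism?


dim(fiber)=dim(X)-dim(Y)=34-16=18


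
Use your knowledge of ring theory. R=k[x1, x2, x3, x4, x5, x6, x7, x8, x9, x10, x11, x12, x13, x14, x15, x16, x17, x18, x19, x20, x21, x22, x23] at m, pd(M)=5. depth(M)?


pd+depth=depth(R)=23
depth=23-5=18


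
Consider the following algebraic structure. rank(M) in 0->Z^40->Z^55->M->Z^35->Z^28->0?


Alt sum=0:
(-1)^0*40 + (-1)^1*55 + (-1)^2*? + (-1)^3*35 + (-1)^4*28=0
rank(M)=22


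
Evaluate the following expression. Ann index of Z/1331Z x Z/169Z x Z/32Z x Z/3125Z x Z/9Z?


Exponent = lcm of the cyclic orders; pairwise coprime => product.
11^3*13^2*2^5*5^5*3^2=1331*169*32*3125*9=202445100000


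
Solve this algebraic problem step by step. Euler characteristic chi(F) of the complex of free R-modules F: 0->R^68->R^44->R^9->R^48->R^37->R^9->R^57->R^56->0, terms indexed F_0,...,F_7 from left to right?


chi = sum (-1)^i * rank:
(-1)^0*68=68
(-1)^1*44=-44
(-1)^2*9=9
(-1)^3*48=-48
(-1)^4*37=37
(-1)^5*9=-9
(-1)^6*57=57
(-1)^7*56=-56
chi=14


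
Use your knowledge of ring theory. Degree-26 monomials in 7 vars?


C(d+n-1,n-1)=C(32,6)=906192


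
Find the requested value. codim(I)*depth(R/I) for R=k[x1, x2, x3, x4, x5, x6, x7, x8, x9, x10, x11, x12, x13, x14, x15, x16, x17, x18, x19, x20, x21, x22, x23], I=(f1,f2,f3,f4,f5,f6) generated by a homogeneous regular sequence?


codim=6, depth=dim(R/I)=23-6=17
Product=6*17=102


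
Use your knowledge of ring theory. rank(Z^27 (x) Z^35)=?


rank(M(x)N) = rank(M)*rank(N)
27*35 = 945


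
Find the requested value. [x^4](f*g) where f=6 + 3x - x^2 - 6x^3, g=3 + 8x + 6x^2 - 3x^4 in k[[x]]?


[x^4] = sum a_i*b_j, i+j=4
  6*-3=-18
  -1*6=-6
  -6*8=-48
Sum=-72


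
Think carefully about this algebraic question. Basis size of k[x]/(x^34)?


Basis: 1,x,...,x^33
dim=34


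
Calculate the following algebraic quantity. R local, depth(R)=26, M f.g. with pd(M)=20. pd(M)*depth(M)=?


pd+depth=26
depth=26-20=6
pd*depth=20*6=120


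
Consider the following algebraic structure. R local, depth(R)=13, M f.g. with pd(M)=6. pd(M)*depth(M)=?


pd+depth=13
depth=13-6=7
pd*depth=6*7=42


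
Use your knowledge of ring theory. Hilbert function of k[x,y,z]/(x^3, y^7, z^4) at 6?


Need i<3, j<7, k<4 with i+j+k=6.
For each i, j ranges over max(0,6-i-3)..min(6,6-i):
  i=0: j in [3,6] -> 4
  i=1: j in [2,5] -> 4
  i=2: j in [1,4] -> 4
H(6) = 4+4+4 = 12


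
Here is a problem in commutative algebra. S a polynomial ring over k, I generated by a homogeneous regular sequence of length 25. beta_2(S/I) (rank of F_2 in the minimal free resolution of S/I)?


Regular sequence => Koszul complex is the minimal free resolution.
Syz_1 minimally generated by Koszul relations f_i*e_j - f_j*e_i (i<j): mu(Syz_1) = beta_2 = C(m,2) = m(m-1)/2
m=25
25*24/2 = 300


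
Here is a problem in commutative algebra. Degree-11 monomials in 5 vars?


C(d+n-1,n-1)=C(15,4)=1365


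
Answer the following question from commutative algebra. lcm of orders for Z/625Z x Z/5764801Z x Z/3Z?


Exponent = lcm of the cyclic orders; pairwise coprime => product.
5^4*7^8*3^1=625*5764801*3=10809001875


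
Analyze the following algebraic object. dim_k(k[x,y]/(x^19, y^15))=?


Basis: x^i*y^j, i<19, j<15
19*15=285


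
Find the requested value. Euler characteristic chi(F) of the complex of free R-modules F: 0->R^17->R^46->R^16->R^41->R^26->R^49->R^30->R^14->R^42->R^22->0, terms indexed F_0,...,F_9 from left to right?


chi = sum (-1)^i * rank:
(-1)^0*17=17
(-1)^1*46=-46
(-1)^2*16=16
(-1)^3*41=-41
(-1)^4*26=26
(-1)^5*49=-49
(-1)^6*30=30
(-1)^7*14=-14
(-1)^8*42=42
(-1)^9*22=-22
chi=-41


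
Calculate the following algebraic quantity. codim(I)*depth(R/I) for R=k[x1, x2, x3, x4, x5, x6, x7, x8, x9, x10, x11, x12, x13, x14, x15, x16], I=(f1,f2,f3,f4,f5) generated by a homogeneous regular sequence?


codim=5, depth=dim(R/I)=16-5=11
Product=5*11=55


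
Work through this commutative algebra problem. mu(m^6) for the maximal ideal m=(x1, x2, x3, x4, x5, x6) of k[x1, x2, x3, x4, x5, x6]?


Graded Nakayama: mu(m^d) = dim_k (m^d/m^(d+1)) = #degree-6 monomials in 6 vars
C(n+d-1,d)=C(11,6)=462


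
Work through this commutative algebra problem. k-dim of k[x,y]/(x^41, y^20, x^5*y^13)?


k[x,y]/I, I = (x^41, y^20, x^5*y^13)
Rect: 41x20=820. Corner: (41-5)x(20-13)=252.
dim = 820-252 = 568


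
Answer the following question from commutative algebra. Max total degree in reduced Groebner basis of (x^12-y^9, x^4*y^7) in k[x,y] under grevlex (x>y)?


LT(f1)=x^12, LT(f2)=x^4y^7, lcm=x^12y^7
S(f1,f2) = y^7*f1 - x^8*f2 = -y^16
Reduced GB = {f1, f2, y^16}; degrees 12, 11, 16
Max = 16


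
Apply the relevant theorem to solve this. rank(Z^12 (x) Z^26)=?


rank(M(x)N) = rank(M)*rank(N)
12*26 = 312


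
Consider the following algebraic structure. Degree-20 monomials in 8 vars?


C(d+n-1,n-1)=C(27,7)=888030


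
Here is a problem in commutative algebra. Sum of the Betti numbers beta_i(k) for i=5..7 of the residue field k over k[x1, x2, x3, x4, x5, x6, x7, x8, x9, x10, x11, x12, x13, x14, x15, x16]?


Koszul resolution: beta_i(k)=C(n,i), n=16
C(16,5)=4368, C(16,6)=8008, C(16,7)=11440
Sum=23816


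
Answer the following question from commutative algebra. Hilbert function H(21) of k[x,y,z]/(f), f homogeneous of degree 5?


C(23,2)-C(18,2)=253-153=100


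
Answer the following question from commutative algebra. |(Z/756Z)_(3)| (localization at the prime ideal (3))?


3-primary part: 756=3^3*28
Size=3^3=27


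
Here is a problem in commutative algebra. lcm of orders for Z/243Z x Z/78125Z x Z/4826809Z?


Exponent = lcm of the cyclic orders; pairwise coprime => product.
3^5*5^7*13^6=243*78125*4826809=91633952109375


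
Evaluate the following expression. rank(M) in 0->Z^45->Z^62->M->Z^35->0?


Alt sum=0:
(-1)^0*45 + (-1)^1*62 + (-1)^2*? + (-1)^3*35=0
rank(M)=52


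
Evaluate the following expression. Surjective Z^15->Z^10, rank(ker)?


rank(ker) = 15-10 = 5


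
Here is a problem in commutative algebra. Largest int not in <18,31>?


gcd(18,31)=1 => F=ab-a-b=18*31-18-31=558-49=509


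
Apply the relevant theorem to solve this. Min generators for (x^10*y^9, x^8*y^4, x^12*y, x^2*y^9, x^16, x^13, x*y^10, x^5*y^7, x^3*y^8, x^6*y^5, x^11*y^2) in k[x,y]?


Remove redundant (divisible by others).
x^16 redundant.
x^10*y^9 redundant.
Min: x^13, x^12*y, x^11*y^2, x^8*y^4, x^6*y^5, x^5*y^7, x^3*y^8, x^2*y^9, x*y^10
Count=9


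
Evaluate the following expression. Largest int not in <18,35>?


gcd(18,35)=1 => F=ab-a-b=18*35-18-35=630-53=577


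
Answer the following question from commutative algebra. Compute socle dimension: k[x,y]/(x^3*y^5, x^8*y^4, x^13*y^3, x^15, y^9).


Socle = ann(m) = span of standard monomials u with x*u, y*u in I (staircase corners).
Minimal generators: x^15, x^13*y^3, x^8*y^4, x^3*y^5, y^9
Corners: x^2y^8, x^7y^4, x^12y^3, x^14y^2
Socle dim=4


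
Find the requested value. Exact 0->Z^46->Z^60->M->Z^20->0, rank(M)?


Alt sum=0:
(-1)^0*46 + (-1)^1*60 + (-1)^2*? + (-1)^3*20=0
rank(M)=34


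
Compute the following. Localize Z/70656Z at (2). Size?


2-primary part: 70656=2^10*69
Size=2^10=1024


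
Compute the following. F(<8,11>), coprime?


gcd(8,11)=1 => F=ab-a-b=8*11-8-11=88-19=69


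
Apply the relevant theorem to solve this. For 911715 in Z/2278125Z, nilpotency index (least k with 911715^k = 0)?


911715^k mod 2278125:
k=1: 911715
k=2: 216225
k=3: 307125
k=4: 1569375
k=5: 759375
k=6: 0
First zero at k = 6


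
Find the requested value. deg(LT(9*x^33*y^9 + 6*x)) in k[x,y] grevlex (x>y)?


LT: 9*x^33*y^9
deg_x=33, deg_y=9
Total=33+9=42


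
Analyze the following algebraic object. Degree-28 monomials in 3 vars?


C(d+n-1,n-1)=C(30,2)=435


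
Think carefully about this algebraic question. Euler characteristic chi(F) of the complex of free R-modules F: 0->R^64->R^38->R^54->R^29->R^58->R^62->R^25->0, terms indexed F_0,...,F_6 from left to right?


chi = sum (-1)^i * rank:
(-1)^0*64=64
(-1)^1*38=-38
(-1)^2*54=54
(-1)^3*29=-29
(-1)^4*58=58
(-1)^5*62=-62
(-1)^6*25=25
chi=72


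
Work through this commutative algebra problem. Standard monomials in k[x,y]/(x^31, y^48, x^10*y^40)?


k[x,y]/I, I = (x^31, y^48, x^10*y^40)
Rect: 31x48=1488. Corner: (31-10)x(48-40)=168.
dim = 1488-168 = 1320


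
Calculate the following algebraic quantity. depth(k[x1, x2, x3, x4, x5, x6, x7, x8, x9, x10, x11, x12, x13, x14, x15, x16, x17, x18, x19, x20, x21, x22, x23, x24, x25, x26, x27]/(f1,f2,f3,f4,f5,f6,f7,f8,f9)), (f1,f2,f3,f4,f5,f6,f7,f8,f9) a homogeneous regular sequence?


depth(R)=27
depth(R/I)=27-9=18


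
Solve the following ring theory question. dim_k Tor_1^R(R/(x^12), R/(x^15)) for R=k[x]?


Tor_1(R/I,R/J)=(I cap J)/IJ=(x^15)/(x^27)
dim=27-15=min(12,15)=12


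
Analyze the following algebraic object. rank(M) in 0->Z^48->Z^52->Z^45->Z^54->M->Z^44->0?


Alt sum=0:
(-1)^0*48 + (-1)^1*52 + (-1)^2*45 + (-1)^3*54 + (-1)^4*? + (-1)^5*44=0
rank(M)=57


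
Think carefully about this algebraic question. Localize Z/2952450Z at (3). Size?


3-primary part: 2952450=3^10*50
Size=3^10=59049


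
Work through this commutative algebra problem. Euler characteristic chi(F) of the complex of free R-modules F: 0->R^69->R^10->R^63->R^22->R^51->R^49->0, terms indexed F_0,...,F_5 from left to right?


chi = sum (-1)^i * rank:
(-1)^0*69=69
(-1)^1*10=-10
(-1)^2*63=63
(-1)^3*22=-22
(-1)^4*51=51
(-1)^5*49=-49
chi=102


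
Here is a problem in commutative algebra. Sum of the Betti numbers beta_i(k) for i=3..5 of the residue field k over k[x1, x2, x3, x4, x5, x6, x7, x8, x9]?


Koszul resolution: beta_i(k)=C(n,i), n=9
C(9,3)=84, C(9,4)=126, C(9,5)=126
Sum=336


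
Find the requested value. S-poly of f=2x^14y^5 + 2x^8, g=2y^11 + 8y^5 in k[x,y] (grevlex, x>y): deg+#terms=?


LT(f)=2x^14y^5, LT(g)=2y^11
lcm(LM)=x^14y^11
S(f,g) (scaled by 4 to clear denominators) = 2y^6*f - 2x^14*g = -16x^14y^5 + 4x^8y^6
2 terms, deg 19.
19+2=21


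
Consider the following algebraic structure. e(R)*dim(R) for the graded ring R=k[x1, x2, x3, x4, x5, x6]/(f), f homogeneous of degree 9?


e(R)=deg(f)=9, dim(R)=6-1=5
e*dim=9*5=45


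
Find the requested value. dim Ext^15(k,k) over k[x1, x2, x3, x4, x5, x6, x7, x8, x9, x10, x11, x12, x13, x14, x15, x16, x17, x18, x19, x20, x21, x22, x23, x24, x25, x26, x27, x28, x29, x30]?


C(n,i)=C(30,15)=155117520


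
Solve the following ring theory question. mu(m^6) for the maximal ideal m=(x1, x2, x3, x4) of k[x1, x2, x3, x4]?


Graded Nakayama: mu(m^d) = dim_k (m^d/m^(d+1)) = #degree-6 monomials in 4 vars
C(n+d-1,d)=C(9,6)=84


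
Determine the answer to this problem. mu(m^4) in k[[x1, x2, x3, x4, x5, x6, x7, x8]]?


C(n+d-1,d)=C(11,4)=330


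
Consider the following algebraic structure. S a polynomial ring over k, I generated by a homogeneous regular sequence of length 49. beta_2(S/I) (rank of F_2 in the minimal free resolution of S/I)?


Regular sequence => Koszul complex is the minimal free resolution.
Syz_1 minimally generated by Koszul relations f_i*e_j - f_j*e_i (i<j): mu(Syz_1) = beta_2 = C(m,2) = m(m-1)/2
m=49
49*48/2 = 1176


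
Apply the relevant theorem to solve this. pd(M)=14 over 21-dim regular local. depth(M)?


pd+depth=depth(R)=21
depth=21-14=7


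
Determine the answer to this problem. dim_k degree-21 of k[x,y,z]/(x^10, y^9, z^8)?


Need i<10, j<9, k<8 with i+j+k=21.
For each i, j ranges over max(0,21-i-7)..min(8,21-i):
  i=0: j in [14,8] -> 0
  i=1: j in [13,8] -> 0
  i=2: j in [12,8] -> 0
  i=3: j in [11,8] -> 0
  i=4: j in [10,8] -> 0
  i=5: j in [9,8] -> 0
  i=6: j in [8,8] -> 1
  i=7: j in [7,8] -> 2
  i=8: j in [6,8] -> 3
  i=9: j in [5,8] -> 4
H(21) = 0+0+0+0+0+0+1+2+3+4 = 10
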